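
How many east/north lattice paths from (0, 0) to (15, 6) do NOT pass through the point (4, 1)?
Number of paths = 32424

Total paths from (0, 0) to (15, 6): C(21, 15) = 54264. Paths through (4, 1): (paths (0, 0) → (4, 1)) × (paths (4, 1) → (15, 6)) = C(5, 4) · C(16, 11) = 5 · 4368 = 21840. Avoidance count = 54264 − 21840 = 32424.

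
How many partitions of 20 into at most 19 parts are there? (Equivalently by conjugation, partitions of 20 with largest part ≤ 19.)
p(20, parts ≤ 19) = 626

Use the recurrence p(n, m) = p(n, m−1) + p(n−m, m): either the largest part is < m (count p(n, m−1)) or the largest part is exactly m (remove one copy of m, count p(n−m, m)). With p(0, ·) = 1 this gives p(20, parts ≤ 19) = 626. (By conjugating Young diagrams, this also counts partitions of 20 into at most 19 parts.)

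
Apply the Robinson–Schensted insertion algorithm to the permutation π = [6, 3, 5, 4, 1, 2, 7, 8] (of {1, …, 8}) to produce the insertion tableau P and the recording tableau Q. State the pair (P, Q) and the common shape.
P = [1, 2, 7, 8] / [3, 4] / [5] / [6];  Q = [1, 3, 7, 8] / [2, 6] / [4] / [5];  common shape = (4, 2, 1, 1)

Row-insert the values π_1, π_2, … into P one at a time, bumping the leftmost entry strictly greater than the inserted value down to the next row. The recording tableau Q records, in position (i, j), the step at which that cell was added to P.
  Insert 6 (step 1): P = [6];  Q = [1]
  Insert 3 (step 2): P = [3] / [6];  Q = [1] / [2]
  Insert 5 (step 3): P = [3, 5] / [6];  Q = [1, 3] / [2]
  Insert 4 (step 4): P = [3, 4] / [5] / [6];  Q = [1, 3] / [2] / [4]
  Insert 1 (step 5): P = [1, 4] / [3] / [5] / [6];  Q = [1, 3] / [2] / [4] / [5]
  Insert 2 (step 6): P = [1, 2] / [3, 4] / [5] / [6];  Q = [1, 3] / [2, 6] / [4] / [5]
  Insert 7 (step 7): P = [1, 2, 7] / [3, 4] / [5] / [6];  Q = [1, 3, 7] / [2, 6] / [4] / [5]
  Insert 8 (step 8): P = [1, 2, 7, 8] / [3, 4] / [5] / [6];  Q = [1, 3, 7, 8] / [2, 6] / [4] / [5]
Final shape: (4, 2, 1, 1).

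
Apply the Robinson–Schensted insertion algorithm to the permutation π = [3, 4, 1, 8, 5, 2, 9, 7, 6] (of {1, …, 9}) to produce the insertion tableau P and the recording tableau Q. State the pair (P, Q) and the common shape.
P = [1, 2, 5, 6] / [3, 4, 7] / [8, 9];  Q = [1, 2, 4, 7] / [3, 5, 8] / [6, 9];  common shape = (4, 3, 2)

Row-insert the values π_1, π_2, … into P one at a time, bumping the leftmost entry strictly greater than the inserted value down to the next row. The recording tableau Q records, in position (i, j), the step at which that cell was added to P.
  Insert 3 (step 1): P = [3];  Q = [1]
  Insert 4 (step 2): P = [3, 4];  Q = [1, 2]
  Insert 1 (step 3): P = [1, 4] / [3];  Q = [1, 2] / [3]
  Insert 8 (step 4): P = [1, 4, 8] / [3];  Q = [1, 2, 4] / [3]
  Insert 5 (step 5): P = [1, 4, 5] / [3, 8];  Q = [1, 2, 4] / [3, 5]
  Insert 2 (step 6): P = [1, 2, 5] / [3, 4] / [8];  Q = [1, 2, 4] / [3, 5] / [6]
  Insert 9 (step 7): P = [1, 2, 5, 9] / [3, 4] / [8];  Q = [1, 2, 4, 7] / [3, 5] / [6]
  Insert 7 (step 8): P = [1, 2, 5, 7] / [3, 4, 9] / [8];  Q = [1, 2, 4, 7] / [3, 5, 8] / [6]
  Insert 6 (step 9): P = [1, 2, 5, 6] / [3, 4, 7] / [8, 9];  Q = [1, 2, 4, 7] / [3, 5, 8] / [6, 9]
Final shape: (4, 3, 2).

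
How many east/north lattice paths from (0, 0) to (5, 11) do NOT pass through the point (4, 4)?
Number of paths = 3808

Total paths from (0, 0) to (5, 11): C(16, 5) = 4368. Paths through (4, 4): (paths (0, 0) → (4, 4)) × (paths (4, 4) → (5, 11)) = C(8, 4) · C(8, 1) = 70 · 8 = 560. Avoidance count = 4368 − 560 = 3808.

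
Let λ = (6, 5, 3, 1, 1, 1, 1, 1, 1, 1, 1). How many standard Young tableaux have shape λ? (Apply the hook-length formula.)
# SYT of shape (6, 5, 3, 1, 1, 1, 1, 1, 1, 1, 1) = 280598175

Hook-length formula: f^λ = n! / Π hook(c), product over all cells c of the Young diagram. For λ = (6, 5, 3, 1, 1, 1, 1, 1, 1, 1, 1), n = 22 boxes. Hook lengths by row (left-to-right, top-to-bottom): [16, 7, 6, 4, 3, 1]; [14, 5, 4, 2, 1]; [11, 2, 1]; [8]; [7]; [6]; [5]; [4]; [3]; [2]; [1]. Product of hooks = 4005730713600. So f^λ = 22! / 4005730713600 = 1124000727777607680000 / 4005730713600 = 280598175.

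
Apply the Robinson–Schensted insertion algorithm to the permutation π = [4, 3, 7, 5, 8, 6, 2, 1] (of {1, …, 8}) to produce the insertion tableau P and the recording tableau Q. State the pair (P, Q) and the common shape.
P = [1, 5, 6] / [2, 7, 8] / [3] / [4];  Q = [1, 3, 5] / [2, 4, 6] / [7] / [8];  common shape = (3, 3, 1, 1)

Row-insert the values π_1, π_2, … into P one at a time, bumping the leftmost entry strictly greater than the inserted value down to the next row. The recording tableau Q records, in position (i, j), the step at which that cell was added to P.
  Insert 4 (step 1): P = [4];  Q = [1]
  Insert 3 (step 2): P = [3] / [4];  Q = [1] / [2]
  Insert 7 (step 3): P = [3, 7] / [4];  Q = [1, 3] / [2]
  Insert 5 (step 4): P = [3, 5] / [4, 7];  Q = [1, 3] / [2, 4]
  Insert 8 (step 5): P = [3, 5, 8] / [4, 7];  Q = [1, 3, 5] / [2, 4]
  Insert 6 (step 6): P = [3, 5, 6] / [4, 7, 8];  Q = [1, 3, 5] / [2, 4, 6]
  Insert 2 (step 7): P = [2, 5, 6] / [3, 7, 8] / [4];  Q = [1, 3, 5] / [2, 4, 6] / [7]
  Insert 1 (step 8): P = [1, 5, 6] / [2, 7, 8] / [3] / [4];  Q = [1, 3, 5] / [2, 4, 6] / [7] / [8]
Final shape: (3, 3, 1, 1).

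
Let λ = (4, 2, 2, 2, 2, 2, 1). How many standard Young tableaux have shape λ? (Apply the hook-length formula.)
# SYT of shape (4, 2, 2, 2, 2, 2, 1) = 27027

Hook-length formula: f^λ = n! / Π hook(c), product over all cells c of the Young diagram. For λ = (4, 2, 2, 2, 2, 2, 1), n = 15 boxes. Hook lengths by row (left-to-right, top-to-bottom): [10, 8, 2, 1]; [7, 5]; [6, 4]; [5, 3]; [4, 2]; [3, 1]; [1]. Product of hooks = 48384000. So f^λ = 15! / 48384000 = 1307674368000 / 48384000 = 27027.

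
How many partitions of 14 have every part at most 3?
p(14, parts ≤ 3) = 24

Partitions of 14 with all parts ≤ 3: 3+3+3+3+2, 3+3+3+3+1+1, 3+3+3+2+2+1, 3+3+3+2+1+1+1, 3+3+3+1+1+1+1+1, 3+3+2+2+2+2, 3+3+2+2+2+1+1, 3+3+2+2+1+1+1+1, 3+3+2+1+1+1+1+1+1, 3+3+1+1+1+1+1+1+1+1, 3+2+2+2+2+2+1, 3+2+2+2+2+1+1+1, 3+2+2+2+1+1+1+1+1, 3+2+2+1+1+1+1+1+1+1, 3+2+1+1+1+1+1+1+1+1+1, 3+1+1+1+1+1+1+1+1+1+1+1, 2+2+2+2+2+2+2, 2+2+2+2+2+2+1+1, 2+2+2+2+2+1+1+1+1, 2+2+2+2+1+1+1+1+1+1, 2+2+2+1+1+1+1+1+1+1+1, 2+2+1+1+1+1+1+1+1+1+1+1, 2+1+1+1+1+1+1+1+1+1+1+1+1, 1+1+1+1+1+1+1+1+1+1+1+1+1+1. Count = 24.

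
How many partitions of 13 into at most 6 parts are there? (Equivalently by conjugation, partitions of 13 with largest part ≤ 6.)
p(13, parts ≤ 6) = 71

Partitions of 13 with all parts ≤ 6: 6+6+1, 6+5+2, 6+5+1+1, 6+4+3, 6+4+2+1, 6+4+1+1+1, 6+3+3+1, 6+3+2+2, 6+3+2+1+1, 6+3+1+1+1+1, 6+2+2+2+1, 6+2+2+1+1+1, 6+2+1+1+1+1+1, 6+1+1+1+1+1+1+1, 5+5+3, 5+5+2+1, 5+5+1+1+1, 5+4+4, 5+4+3+1, 5+4+2+2, 5+4+2+1+1, 5+4+1+1+1+1, 5+3+3+2, 5+3+3+1+1, 5+3+2+2+1, 5+3+2+1+1+1, 5+3+1+1+1+1+1, 5+2+2+2+2, 5+2+2+2+1+1, 5+2+2+1+1+1+1, … (71 total). Count = 71.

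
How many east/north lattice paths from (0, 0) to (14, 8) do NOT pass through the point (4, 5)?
Number of paths = 283734

Total paths from (0, 0) to (14, 8): C(22, 14) = 319770. Paths through (4, 5): (paths (0, 0) → (4, 5)) × (paths (4, 5) → (14, 8)) = C(9, 4) · C(13, 10) = 126 · 286 = 36036. Avoidance count = 319770 − 36036 = 283734.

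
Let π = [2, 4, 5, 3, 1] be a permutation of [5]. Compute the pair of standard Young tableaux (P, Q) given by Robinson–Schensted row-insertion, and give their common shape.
P = [1, 3, 5] / [2] / [4];  Q = [1, 2, 3] / [4] / [5];  common shape = (3, 1, 1)

Row-insert the values π_1, π_2, … into P one at a time, bumping the leftmost entry strictly greater than the inserted value down to the next row. The recording tableau Q records, in position (i, j), the step at which that cell was added to P.
  Insert 2 (step 1): P = [2];  Q = [1]
  Insert 4 (step 2): P = [2, 4];  Q = [1, 2]
  Insert 5 (step 3): P = [2, 4, 5];  Q = [1, 2, 3]
  Insert 3 (step 4): P = [2, 3, 5] / [4];  Q = [1, 2, 3] / [4]
  Insert 1 (step 5): P = [1, 3, 5] / [2] / [4];  Q = [1, 2, 3] / [4] / [5]
Final shape: (3, 1, 1).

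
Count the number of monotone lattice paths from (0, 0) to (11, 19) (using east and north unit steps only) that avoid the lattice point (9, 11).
Number of paths = 47069100

Total paths from (0, 0) to (11, 19): C(30, 11) = 54627300. Paths through (9, 11): (paths (0, 0) → (9, 11)) × (paths (9, 11) → (11, 19)) = C(20, 9) · C(10, 2) = 167960 · 45 = 7558200. Avoidance count = 54627300 − 7558200 = 47069100.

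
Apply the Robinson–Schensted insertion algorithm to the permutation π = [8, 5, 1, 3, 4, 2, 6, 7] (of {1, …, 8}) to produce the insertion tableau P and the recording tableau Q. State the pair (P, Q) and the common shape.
P = [1, 2, 4, 6, 7] / [3] / [5] / [8];  Q = [1, 4, 5, 7, 8] / [2] / [3] / [6];  common shape = (5, 1, 1, 1)

Row-insert the values π_1, π_2, … into P one at a time, bumping the leftmost entry strictly greater than the inserted value down to the next row. The recording tableau Q records, in position (i, j), the step at which that cell was added to P.
  Insert 8 (step 1): P = [8];  Q = [1]
  Insert 5 (step 2): P = [5] / [8];  Q = [1] / [2]
  Insert 1 (step 3): P = [1] / [5] / [8];  Q = [1] / [2] / [3]
  Insert 3 (step 4): P = [1, 3] / [5] / [8];  Q = [1, 4] / [2] / [3]
  Insert 4 (step 5): P = [1, 3, 4] / [5] / [8];  Q = [1, 4, 5] / [2] / [3]
  Insert 2 (step 6): P = [1, 2, 4] / [3] / [5] / [8];  Q = [1, 4, 5] / [2] / [3] / [6]
  Insert 6 (step 7): P = [1, 2, 4, 6] / [3] / [5] / [8];  Q = [1, 4, 5, 7] / [2] / [3] / [6]
  Insert 7 (step 8): P = [1, 2, 4, 6, 7] / [3] / [5] / [8];  Q = [1, 4, 5, 7, 8] / [2] / [3] / [6]
Final shape: (5, 1, 1, 1).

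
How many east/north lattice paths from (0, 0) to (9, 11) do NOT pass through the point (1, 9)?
Number of paths = 167510

Total paths from (0, 0) to (9, 11): C(20, 9) = 167960. Paths through (1, 9): (paths (0, 0) → (1, 9)) × (paths (1, 9) → (9, 11)) = C(10, 1) · C(10, 8) = 10 · 45 = 450. Avoidance count = 167960 − 450 = 167510.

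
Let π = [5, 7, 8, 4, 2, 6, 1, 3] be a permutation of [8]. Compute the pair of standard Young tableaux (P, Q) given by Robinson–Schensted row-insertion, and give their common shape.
P = [1, 3, 8] / [2, 6] / [4, 7] / [5];  Q = [1, 2, 3] / [4, 6] / [5, 8] / [7];  common shape = (3, 2, 2, 1)

Row-insert the values π_1, π_2, … into P one at a time, bumping the leftmost entry strictly greater than the inserted value down to the next row. The recording tableau Q records, in position (i, j), the step at which that cell was added to P.
  Insert 5 (step 1): P = [5];  Q = [1]
  Insert 7 (step 2): P = [5, 7];  Q = [1, 2]
  Insert 8 (step 3): P = [5, 7, 8];  Q = [1, 2, 3]
  Insert 4 (step 4): P = [4, 7, 8] / [5];  Q = [1, 2, 3] / [4]
  Insert 2 (step 5): P = [2, 7, 8] / [4] / [5];  Q = [1, 2, 3] / [4] / [5]
  Insert 6 (step 6): P = [2, 6, 8] / [4, 7] / [5];  Q = [1, 2, 3] / [4, 6] / [5]
  Insert 1 (step 7): P = [1, 6, 8] / [2, 7] / [4] / [5];  Q = [1, 2, 3] / [4, 6] / [5] / [7]
  Insert 3 (step 8): P = [1, 3, 8] / [2, 6] / [4, 7] / [5];  Q = [1, 2, 3] / [4, 6] / [5, 8] / [7]
Final shape: (3, 2, 2, 1).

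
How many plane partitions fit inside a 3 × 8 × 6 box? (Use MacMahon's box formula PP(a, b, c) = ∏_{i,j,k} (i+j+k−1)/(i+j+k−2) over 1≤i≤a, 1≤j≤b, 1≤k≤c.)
PP(3, 8, 6) = 614083470

Evaluate the triple product over i = 1..3, j = 1..8, k = 1..6. The factors are (2/1) · (3/2) · (4/3) · (5/4) · (6/5) · (7/6) · (3/2) · (4/3) · … (144 factors total). The numerators and denominators telescope so the product is an integer; carrying out the multiplication exactly gives PP(3, 8, 6) = 614083470.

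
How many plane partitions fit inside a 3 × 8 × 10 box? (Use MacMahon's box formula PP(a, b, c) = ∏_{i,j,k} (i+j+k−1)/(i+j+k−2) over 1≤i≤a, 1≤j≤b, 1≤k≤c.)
PP(3, 8, 10) = 1028698128744

Evaluate the triple product over i = 1..3, j = 1..8, k = 1..10. The factors are (2/1) · (3/2) · (4/3) · (5/4) · (6/5) · (7/6) · (8/7) · (9/8) · … (240 factors total). The numerators and denominators telescope so the product is an integer; carrying out the multiplication exactly gives PP(3, 8, 10) = 1028698128744.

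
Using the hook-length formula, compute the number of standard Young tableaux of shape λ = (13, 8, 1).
# SYT of shape (13, 8, 1) = 1591744

Hook-length formula: f^λ = n! / Π hook(c), product over all cells c of the Young diagram. For λ = (13, 8, 1), n = 22 boxes. Hook lengths by row (left-to-right, top-to-bottom): [15, 13, 12, 11, 10, 9, 8, 7, 5, 4, 3, 2, 1]; [9, 7, 6, 5, 4, 3, 2, 1]; [1]. Product of hooks = 706144158720000. So f^λ = 22! / 706144158720000 = 1124000727777607680000 / 706144158720000 = 1591744.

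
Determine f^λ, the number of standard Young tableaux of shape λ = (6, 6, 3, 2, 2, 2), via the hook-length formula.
# SYT of shape (6, 6, 3, 2, 2, 2) = 276529344

Hook-length formula: f^λ = n! / Π hook(c), product over all cells c of the Young diagram. For λ = (6, 6, 3, 2, 2, 2), n = 21 boxes. Hook lengths by row (left-to-right, top-to-bottom): [11, 10, 6, 4, 3, 2]; [10, 9, 5, 3, 2, 1]; [6, 5, 1]; [4, 3]; [3, 2]; [2, 1]. Product of hooks = 184757760000. So f^λ = 21! / 184757760000 = 51090942171709440000 / 184757760000 = 276529344.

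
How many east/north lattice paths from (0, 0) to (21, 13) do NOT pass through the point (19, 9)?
Number of paths = 824380260

Total paths from (0, 0) to (21, 13): C(34, 21) = 927983760. Paths through (19, 9): (paths (0, 0) → (19, 9)) × (paths (19, 9) → (21, 13)) = C(28, 19) · C(6, 2) = 6906900 · 15 = 103603500. Avoidance count = 927983760 − 103603500 = 824380260.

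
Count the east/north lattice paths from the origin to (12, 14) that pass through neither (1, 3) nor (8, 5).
Number of paths = 6018727

Inclusion–exclusion. Total paths: C(26, 12) = 9657700. Through P₁: C(4, 1)·C(22, 11) = 2821728. Through P₂: C(13, 8)·C(13, 4) = 920205. Since P₁ is strictly southwest of P₂, a monotone path through both must visit P₁ then P₂; paths through both = C(4, 1)·C(9, 7)·C(13, 4) = 102960. Avoid both = 9657700 − 2821728 − 920205 + 102960 = 6018727.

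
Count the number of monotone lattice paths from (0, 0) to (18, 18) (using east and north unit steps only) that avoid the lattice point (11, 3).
Number of paths = 9013057284

Total paths from (0, 0) to (18, 18): C(36, 18) = 9075135300. Paths through (11, 3): (paths (0, 0) → (11, 3)) × (paths (11, 3) → (18, 18)) = C(14, 11) · C(22, 7) = 364 · 170544 = 62078016. Avoidance count = 9075135300 − 62078016 = 9013057284.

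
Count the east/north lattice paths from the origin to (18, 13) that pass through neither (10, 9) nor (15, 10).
Number of paths = 106236125

Inclusion–exclusion. Total paths: C(31, 18) = 206253075. Through P₁: C(19, 10)·C(12, 8) = 45727110. Through P₂: C(25, 15)·C(6, 3) = 65375200. Since P₁ is strictly southwest of P₂, a monotone path through both must visit P₁ then P₂; paths through both = C(19, 10)·C(6, 5)·C(6, 3) = 11085360. Avoid both = 206253075 − 45727110 − 65375200 + 11085360 = 106236125.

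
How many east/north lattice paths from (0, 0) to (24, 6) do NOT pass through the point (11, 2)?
Number of paths = 408135

Total paths from (0, 0) to (24, 6): C(30, 24) = 593775. Paths through (11, 2): (paths (0, 0) → (11, 2)) × (paths (11, 2) → (24, 6)) = C(13, 11) · C(17, 13) = 78 · 2380 = 185640. Avoidance count = 593775 − 185640 = 408135.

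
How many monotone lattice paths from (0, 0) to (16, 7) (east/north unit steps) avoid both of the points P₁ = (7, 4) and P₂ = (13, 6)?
Number of paths = 100989

Inclusion–exclusion. Total paths: C(23, 16) = 245157. Through P₁: C(11, 7)·C(12, 9) = 72600. Through P₂: C(19, 13)·C(4, 3) = 108528. Since P₁ is strictly southwest of P₂, a monotone path through both must visit P₁ then P₂; paths through both = C(11, 7)·C(8, 6)·C(4, 3) = 36960. Avoid both = 245157 − 72600 − 108528 + 36960 = 100989.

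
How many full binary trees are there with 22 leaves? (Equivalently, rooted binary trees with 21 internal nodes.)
C_21 = 24466267020

These full binary trees are counted by the Catalan number C_n = (1/(n + 1)) · C(2n, n). For n = 21: C_21 = (1/22) · C(42, 21) = 538257874440/22 = 24466267020.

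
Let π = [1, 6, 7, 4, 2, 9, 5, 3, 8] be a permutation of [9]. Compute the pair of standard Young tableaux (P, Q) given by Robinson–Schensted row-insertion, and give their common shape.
P = [1, 2, 3, 8] / [4, 5, 9] / [6, 7];  Q = [1, 2, 3, 6] / [4, 7, 9] / [5, 8];  common shape = (4, 3, 2)

Row-insert the values π_1, π_2, … into P one at a time, bumping the leftmost entry strictly greater than the inserted value down to the next row. The recording tableau Q records, in position (i, j), the step at which that cell was added to P.
  Insert 1 (step 1): P = [1];  Q = [1]
  Insert 6 (step 2): P = [1, 6];  Q = [1, 2]
  Insert 7 (step 3): P = [1, 6, 7];  Q = [1, 2, 3]
  Insert 4 (step 4): P = [1, 4, 7] / [6];  Q = [1, 2, 3] / [4]
  Insert 2 (step 5): P = [1, 2, 7] / [4] / [6];  Q = [1, 2, 3] / [4] / [5]
  Insert 9 (step 6): P = [1, 2, 7, 9] / [4] / [6];  Q = [1, 2, 3, 6] / [4] / [5]
  Insert 5 (step 7): P = [1, 2, 5, 9] / [4, 7] / [6];  Q = [1, 2, 3, 6] / [4, 7] / [5]
  Insert 3 (step 8): P = [1, 2, 3, 9] / [4, 5] / [6, 7];  Q = [1, 2, 3, 6] / [4, 7] / [5, 8]
  Insert 8 (step 9): P = [1, 2, 3, 8] / [4, 5, 9] / [6, 7];  Q = [1, 2, 3, 6] / [4, 7, 9] / [5, 8]
Final shape: (4, 3, 2).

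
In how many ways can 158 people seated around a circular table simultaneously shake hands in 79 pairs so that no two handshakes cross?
C_79 = 289450081175264899454283846029490767264392230

These noncrossing handshakes are counted by the Catalan number C_n = (1/(n + 1)) · C(2n, n). For n = 79: C_79 = (1/80) · C(158, 79) = 23156006494021191956342707682359261381151378400/80 = 289450081175264899454283846029490767264392230.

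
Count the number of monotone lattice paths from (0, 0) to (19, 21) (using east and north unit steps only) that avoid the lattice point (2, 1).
Number of paths = 83566302270

Total paths from (0, 0) to (19, 21): C(40, 19) = 131282408400. Paths through (2, 1): (paths (0, 0) → (2, 1)) × (paths (2, 1) → (19, 21)) = C(3, 2) · C(37, 17) = 3 · 15905368710 = 47716106130. Avoidance count = 131282408400 − 47716106130 = 83566302270.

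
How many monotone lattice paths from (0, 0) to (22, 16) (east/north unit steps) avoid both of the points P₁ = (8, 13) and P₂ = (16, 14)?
Number of paths = 18081045810

Inclusion–exclusion. Total paths: C(38, 22) = 22239974430. Through P₁: C(21, 8)·C(17, 14) = 138373200. Through P₂: C(30, 16)·C(8, 6) = 4071834900. Since P₁ is strictly southwest of P₂, a monotone path through both must visit P₁ then P₂; paths through both = C(21, 8)·C(9, 8)·C(8, 6) = 51279480. Avoid both = 22239974430 − 138373200 − 4071834900 + 51279480 = 18081045810.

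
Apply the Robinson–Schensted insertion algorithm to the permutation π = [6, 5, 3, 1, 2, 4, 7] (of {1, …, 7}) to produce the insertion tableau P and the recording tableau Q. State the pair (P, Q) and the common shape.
P = [1, 2, 4, 7] / [3] / [5] / [6];  Q = [1, 5, 6, 7] / [2] / [3] / [4];  common shape = (4, 1, 1, 1)

Row-insert the values π_1, π_2, … into P one at a time, bumping the leftmost entry strictly greater than the inserted value down to the next row. The recording tableau Q records, in position (i, j), the step at which that cell was added to P.
  Insert 6 (step 1): P = [6];  Q = [1]
  Insert 5 (step 2): P = [5] / [6];  Q = [1] / [2]
  Insert 3 (step 3): P = [3] / [5] / [6];  Q = [1] / [2] / [3]
  Insert 1 (step 4): P = [1] / [3] / [5] / [6];  Q = [1] / [2] / [3] / [4]
  Insert 2 (step 5): P = [1, 2] / [3] / [5] / [6];  Q = [1, 5] / [2] / [3] / [4]
  Insert 4 (step 6): P = [1, 2, 4] / [3] / [5] / [6];  Q = [1, 5, 6] / [2] / [3] / [4]
  Insert 7 (step 7): P = [1, 2, 4, 7] / [3] / [5] / [6];  Q = [1, 5, 6, 7] / [2] / [3] / [4]
Final shape: (4, 1, 1, 1).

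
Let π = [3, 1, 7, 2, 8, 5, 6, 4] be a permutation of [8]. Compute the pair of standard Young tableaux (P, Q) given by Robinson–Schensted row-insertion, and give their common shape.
P = [1, 2, 4, 6] / [3, 5, 8] / [7];  Q = [1, 3, 5, 7] / [2, 4, 6] / [8];  common shape = (4, 3, 1)

Row-insert the values π_1, π_2, … into P one at a time, bumping the leftmost entry strictly greater than the inserted value down to the next row. The recording tableau Q records, in position (i, j), the step at which that cell was added to P.
  Insert 3 (step 1): P = [3];  Q = [1]
  Insert 1 (step 2): P = [1] / [3];  Q = [1] / [2]
  Insert 7 (step 3): P = [1, 7] / [3];  Q = [1, 3] / [2]
  Insert 2 (step 4): P = [1, 2] / [3, 7];  Q = [1, 3] / [2, 4]
  Insert 8 (step 5): P = [1, 2, 8] / [3, 7];  Q = [1, 3, 5] / [2, 4]
  Insert 5 (step 6): P = [1, 2, 5] / [3, 7, 8];  Q = [1, 3, 5] / [2, 4, 6]
  Insert 6 (step 7): P = [1, 2, 5, 6] / [3, 7, 8];  Q = [1, 3, 5, 7] / [2, 4, 6]
  Insert 4 (step 8): P = [1, 2, 4, 6] / [3, 5, 8] / [7];  Q = [1, 3, 5, 7] / [2, 4, 6] / [8]
Final shape: (4, 3, 1).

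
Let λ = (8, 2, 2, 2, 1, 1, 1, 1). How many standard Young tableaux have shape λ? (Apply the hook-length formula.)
# SYT of shape (8, 2, 2, 2, 1, 1, 1, 1) = 1225224

Hook-length formula: f^λ = n! / Π hook(c), product over all cells c of the Young diagram. For λ = (8, 2, 2, 2, 1, 1, 1, 1), n = 18 boxes. Hook lengths by row (left-to-right, top-to-bottom): [15, 10, 6, 5, 4, 3, 2, 1]; [8, 3]; [7, 2]; [6, 1]; [4]; [3]; [2]; [1]. Product of hooks = 5225472000. So f^λ = 18! / 5225472000 = 6402373705728000 / 5225472000 = 1225224.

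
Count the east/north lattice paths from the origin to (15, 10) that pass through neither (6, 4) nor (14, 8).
Number of paths = 1570250

Inclusion–exclusion. Total paths: C(25, 15) = 3268760. Through P₁: C(10, 6)·C(15, 9) = 1051050. Through P₂: C(22, 14)·C(3, 1) = 959310. Since P₁ is strictly southwest of P₂, a monotone path through both must visit P₁ then P₂; paths through both = C(10, 6)·C(12, 8)·C(3, 1) = 311850. Avoid both = 3268760 − 1051050 − 959310 + 311850 = 1570250.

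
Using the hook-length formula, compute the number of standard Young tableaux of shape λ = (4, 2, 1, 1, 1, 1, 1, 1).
# SYT of shape (4, 2, 1, 1, 1, 1, 1, 1) = 945

Hook-length formula: f^λ = n! / Π hook(c), product over all cells c of the Young diagram. For λ = (4, 2, 1, 1, 1, 1, 1, 1), n = 12 boxes. Hook lengths by row (left-to-right, top-to-bottom): [11, 4, 2, 1]; [8, 1]; [6]; [5]; [4]; [3]; [2]; [1]. Product of hooks = 506880. So f^λ = 12! / 506880 = 479001600 / 506880 = 945.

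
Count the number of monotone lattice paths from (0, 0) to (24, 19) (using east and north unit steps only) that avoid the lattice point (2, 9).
Number of paths = 796924258650

Total paths from (0, 0) to (24, 19): C(43, 24) = 800472431850. Paths through (2, 9): (paths (0, 0) → (2, 9)) × (paths (2, 9) → (24, 19)) = C(11, 2) · C(32, 22) = 55 · 64512240 = 3548173200. Avoidance count = 800472431850 − 3548173200 = 796924258650.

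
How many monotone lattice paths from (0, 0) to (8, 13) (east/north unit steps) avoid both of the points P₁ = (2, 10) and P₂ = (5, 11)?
Number of paths = 156906

Inclusion–exclusion. Total paths: C(21, 8) = 203490. Through P₁: C(12, 2)·C(9, 6) = 5544. Through P₂: C(16, 5)·C(5, 3) = 43680. Since P₁ is strictly southwest of P₂, a monotone path through both must visit P₁ then P₂; paths through both = C(12, 2)·C(4, 3)·C(5, 3) = 2640. Avoid both = 203490 − 5544 − 43680 + 2640 = 156906.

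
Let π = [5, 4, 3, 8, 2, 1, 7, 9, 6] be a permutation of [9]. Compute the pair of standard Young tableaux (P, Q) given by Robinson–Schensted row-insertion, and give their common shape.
P = [1, 6, 9] / [2, 7] / [3, 8] / [4] / [5];  Q = [1, 4, 8] / [2, 7] / [3, 9] / [5] / [6];  common shape = (3, 2, 2, 1, 1)

Row-insert the values π_1, π_2, … into P one at a time, bumping the leftmost entry strictly greater than the inserted value down to the next row. The recording tableau Q records, in position (i, j), the step at which that cell was added to P.
  Insert 5 (step 1): P = [5];  Q = [1]
  Insert 4 (step 2): P = [4] / [5];  Q = [1] / [2]
  Insert 3 (step 3): P = [3] / [4] / [5];  Q = [1] / [2] / [3]
  Insert 8 (step 4): P = [3, 8] / [4] / [5];  Q = [1, 4] / [2] / [3]
  Insert 2 (step 5): P = [2, 8] / [3] / [4] / [5];  Q = [1, 4] / [2] / [3] / [5]
  Insert 1 (step 6): P = [1, 8] / [2] / [3] / [4] / [5];  Q = [1, 4] / [2] / [3] / [5] / [6]
  Insert 7 (step 7): P = [1, 7] / [2, 8] / [3] / [4] / [5];  Q = [1, 4] / [2, 7] / [3] / [5] / [6]
  Insert 9 (step 8): P = [1, 7, 9] / [2, 8] / [3] / [4] / [5];  Q = [1, 4, 8] / [2, 7] / [3] / [5] / [6]
  Insert 6 (step 9): P = [1, 6, 9] / [2, 7] / [3, 8] / [4] / [5];  Q = [1, 4, 8] / [2, 7] / [3, 9] / [5] / [6]
Final shape: (3, 2, 2, 1, 1).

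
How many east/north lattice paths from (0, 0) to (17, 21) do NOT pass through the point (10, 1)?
Number of paths = 28771375050

Total paths from (0, 0) to (17, 21): C(38, 17) = 28781143380. Paths through (10, 1): (paths (0, 0) → (10, 1)) × (paths (10, 1) → (17, 21)) = C(11, 10) · C(27, 7) = 11 · 888030 = 9768330. Avoidance count = 28781143380 − 9768330 = 28771375050.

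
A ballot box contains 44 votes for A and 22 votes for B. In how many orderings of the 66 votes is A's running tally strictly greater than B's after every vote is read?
Strict-lead orderings = 60727722660586800

Total orderings of the 66 votes with 44 for A: C(66, 44) = 182183167981760400. By the Bertrand ballot formula (Cycle Lemma / reflection principle), the number of orderings in which A is strictly ahead of B throughout is (p − q)/(p + q) · C(p + q, p) = (44 − 22)/(44 + 22) · 182183167981760400 = 60727722660586800.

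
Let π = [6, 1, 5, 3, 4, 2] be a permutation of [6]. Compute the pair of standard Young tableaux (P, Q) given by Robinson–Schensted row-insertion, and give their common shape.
P = [1, 2, 4] / [3] / [5] / [6];  Q = [1, 3, 5] / [2] / [4] / [6];  common shape = (3, 1, 1, 1)

Row-insert the values π_1, π_2, … into P one at a time, bumping the leftmost entry strictly greater than the inserted value down to the next row. The recording tableau Q records, in position (i, j), the step at which that cell was added to P.
  Insert 6 (step 1): P = [6];  Q = [1]
  Insert 1 (step 2): P = [1] / [6];  Q = [1] / [2]
  Insert 5 (step 3): P = [1, 5] / [6];  Q = [1, 3] / [2]
  Insert 3 (step 4): P = [1, 3] / [5] / [6];  Q = [1, 3] / [2] / [4]
  Insert 4 (step 5): P = [1, 3, 4] / [5] / [6];  Q = [1, 3, 5] / [2] / [4]
  Insert 2 (step 6): P = [1, 2, 4] / [3] / [5] / [6];  Q = [1, 3, 5] / [2] / [4] / [6]
Final shape: (3, 1, 1, 1).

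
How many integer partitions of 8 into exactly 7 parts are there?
p(8, 7 parts) = 1

Partitions of n into exactly k parts ↔ partitions of n − k into at most k parts (subtract 1 from each part). For n = 8, k = 7, the partitions are: 2+1+1+1+1+1+1. Count = 1.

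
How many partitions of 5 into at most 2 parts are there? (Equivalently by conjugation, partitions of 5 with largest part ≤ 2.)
p(5, parts ≤ 2) = 3

Partitions of 5 with all parts ≤ 2: 2+2+1, 2+1+1+1, 1+1+1+1+1. Count = 3.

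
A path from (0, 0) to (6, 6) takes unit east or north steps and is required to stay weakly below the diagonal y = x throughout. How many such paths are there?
Number of paths = 132

By the reflection principle (André's argument), the number of monotone paths to (6, 6) with n ≤ m that never go above y = x is C(12, 6) − C(12, 7) = 924 − 792 = 132.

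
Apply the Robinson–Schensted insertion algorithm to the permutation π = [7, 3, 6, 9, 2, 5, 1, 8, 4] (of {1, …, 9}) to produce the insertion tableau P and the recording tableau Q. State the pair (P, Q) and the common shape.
P = [1, 4, 8] / [2, 5, 9] / [3, 6] / [7];  Q = [1, 3, 4] / [2, 6, 8] / [5, 9] / [7];  common shape = (3, 3, 2, 1)

Row-insert the values π_1, π_2, … into P one at a time, bumping the leftmost entry strictly greater than the inserted value down to the next row. The recording tableau Q records, in position (i, j), the step at which that cell was added to P.
  Insert 7 (step 1): P = [7];  Q = [1]
  Insert 3 (step 2): P = [3] / [7];  Q = [1] / [2]
  Insert 6 (step 3): P = [3, 6] / [7];  Q = [1, 3] / [2]
  Insert 9 (step 4): P = [3, 6, 9] / [7];  Q = [1, 3, 4] / [2]
  Insert 2 (step 5): P = [2, 6, 9] / [3] / [7];  Q = [1, 3, 4] / [2] / [5]
  Insert 5 (step 6): P = [2, 5, 9] / [3, 6] / [7];  Q = [1, 3, 4] / [2, 6] / [5]
  Insert 1 (step 7): P = [1, 5, 9] / [2, 6] / [3] / [7];  Q = [1, 3, 4] / [2, 6] / [5] / [7]
  Insert 8 (step 8): P = [1, 5, 8] / [2, 6, 9] / [3] / [7];  Q = [1, 3, 4] / [2, 6, 8] / [5] / [7]
  Insert 4 (step 9): P = [1, 4, 8] / [2, 5, 9] / [3, 6] / [7];  Q = [1, 3, 4] / [2, 6, 8] / [5, 9] / [7]
Final shape: (3, 3, 2, 1).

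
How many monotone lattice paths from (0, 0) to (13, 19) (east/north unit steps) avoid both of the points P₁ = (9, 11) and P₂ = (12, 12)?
Number of paths = 247974872

Inclusion–exclusion. Total paths: C(32, 13) = 347373600. Through P₁: C(20, 9)·C(12, 4) = 83140200. Through P₂: C(24, 12)·C(8, 1) = 21633248. Since P₁ is strictly southwest of P₂, a monotone path through both must visit P₁ then P₂; paths through both = C(20, 9)·C(4, 3)·C(8, 1) = 5374720. Avoid both = 347373600 − 83140200 − 21633248 + 5374720 = 247974872.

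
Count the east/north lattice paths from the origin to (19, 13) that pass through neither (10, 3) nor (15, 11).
Number of paths = 210582322

Inclusion–exclusion. Total paths: C(32, 19) = 347373600. Through P₁: C(13, 10)·C(19, 9) = 26420108. Through P₂: C(26, 15)·C(6, 4) = 115892400. Since P₁ is strictly southwest of P₂, a monotone path through both must visit P₁ then P₂; paths through both = C(13, 10)·C(13, 5)·C(6, 4) = 5521230. Avoid both = 347373600 − 26420108 − 115892400 + 5521230 = 210582322.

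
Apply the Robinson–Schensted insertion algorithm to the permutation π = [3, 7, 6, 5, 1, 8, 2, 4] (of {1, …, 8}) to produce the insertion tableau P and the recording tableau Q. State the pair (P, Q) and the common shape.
P = [1, 2, 4] / [3, 5, 8] / [6] / [7];  Q = [1, 2, 6] / [3, 7, 8] / [4] / [5];  common shape = (3, 3, 1, 1)

Row-insert the values π_1, π_2, … into P one at a time, bumping the leftmost entry strictly greater than the inserted value down to the next row. The recording tableau Q records, in position (i, j), the step at which that cell was added to P.
  Insert 3 (step 1): P = [3];  Q = [1]
  Insert 7 (step 2): P = [3, 7];  Q = [1, 2]
  Insert 6 (step 3): P = [3, 6] / [7];  Q = [1, 2] / [3]
  Insert 5 (step 4): P = [3, 5] / [6] / [7];  Q = [1, 2] / [3] / [4]
  Insert 1 (step 5): P = [1, 5] / [3] / [6] / [7];  Q = [1, 2] / [3] / [4] / [5]
  Insert 8 (step 6): P = [1, 5, 8] / [3] / [6] / [7];  Q = [1, 2, 6] / [3] / [4] / [5]
  Insert 2 (step 7): P = [1, 2, 8] / [3, 5] / [6] / [7];  Q = [1, 2, 6] / [3, 7] / [4] / [5]
  Insert 4 (step 8): P = [1, 2, 4] / [3, 5, 8] / [6] / [7];  Q = [1, 2, 6] / [3, 7, 8] / [4] / [5]
Final shape: (3, 3, 1, 1).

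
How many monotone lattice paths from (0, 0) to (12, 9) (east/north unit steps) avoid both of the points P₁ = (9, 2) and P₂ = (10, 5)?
Number of paths = 245585

Inclusion–exclusion. Total paths: C(21, 12) = 293930. Through P₁: C(11, 9)·C(10, 3) = 6600. Through P₂: C(15, 10)·C(6, 2) = 45045. Since P₁ is strictly southwest of P₂, a monotone path through both must visit P₁ then P₂; paths through both = C(11, 9)·C(4, 1)·C(6, 2) = 3300. Avoid both = 293930 − 6600 − 45045 + 3300 = 245585.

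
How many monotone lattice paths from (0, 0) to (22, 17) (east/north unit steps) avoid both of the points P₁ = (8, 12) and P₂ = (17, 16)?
Number of paths = 43095931290

Inclusion–exclusion. Total paths: C(39, 22) = 51021117810. Through P₁: C(20, 8)·C(19, 14) = 1464779160. Through P₂: C(33, 17)·C(6, 5) = 7000818660. Since P₁ is strictly southwest of P₂, a monotone path through both must visit P₁ then P₂; paths through both = C(20, 8)·C(13, 9)·C(6, 5) = 540411300. Avoid both = 51021117810 − 1464779160 − 7000818660 + 540411300 = 43095931290.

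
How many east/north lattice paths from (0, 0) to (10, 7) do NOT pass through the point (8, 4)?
Number of paths = 14498

Total paths from (0, 0) to (10, 7): C(17, 10) = 19448. Paths through (8, 4): (paths (0, 0) → (8, 4)) × (paths (8, 4) → (10, 7)) = C(12, 8) · C(5, 2) = 495 · 10 = 4950. Avoidance count = 19448 − 4950 = 14498.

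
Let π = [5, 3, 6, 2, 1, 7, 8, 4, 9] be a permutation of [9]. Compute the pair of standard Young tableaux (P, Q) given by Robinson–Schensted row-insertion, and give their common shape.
P = [1, 4, 7, 8, 9] / [2, 6] / [3] / [5];  Q = [1, 3, 6, 7, 9] / [2, 8] / [4] / [5];  common shape = (5, 2, 1, 1)

Row-insert the values π_1, π_2, … into P one at a time, bumping the leftmost entry strictly greater than the inserted value down to the next row. The recording tableau Q records, in position (i, j), the step at which that cell was added to P.
  Insert 5 (step 1): P = [5];  Q = [1]
  Insert 3 (step 2): P = [3] / [5];  Q = [1] / [2]
  Insert 6 (step 3): P = [3, 6] / [5];  Q = [1, 3] / [2]
  Insert 2 (step 4): P = [2, 6] / [3] / [5];  Q = [1, 3] / [2] / [4]
  Insert 1 (step 5): P = [1, 6] / [2] / [3] / [5];  Q = [1, 3] / [2] / [4] / [5]
  Insert 7 (step 6): P = [1, 6, 7] / [2] / [3] / [5];  Q = [1, 3, 6] / [2] / [4] / [5]
  Insert 8 (step 7): P = [1, 6, 7, 8] / [2] / [3] / [5];  Q = [1, 3, 6, 7] / [2] / [4] / [5]
  Insert 4 (step 8): P = [1, 4, 7, 8] / [2, 6] / [3] / [5];  Q = [1, 3, 6, 7] / [2, 8] / [4] / [5]
  Insert 9 (step 9): P = [1, 4, 7, 8, 9] / [2, 6] / [3] / [5];  Q = [1, 3, 6, 7, 9] / [2, 8] / [4] / [5]
Final shape: (5, 2, 1, 1).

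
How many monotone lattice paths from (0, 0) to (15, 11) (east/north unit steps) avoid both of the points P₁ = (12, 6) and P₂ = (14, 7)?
Number of paths = 6383636

Inclusion–exclusion. Total paths: C(26, 15) = 7726160. Through P₁: C(18, 12)·C(8, 3) = 1039584. Through P₂: C(21, 14)·C(5, 1) = 581400. Since P₁ is strictly southwest of P₂, a monotone path through both must visit P₁ then P₂; paths through both = C(18, 12)·C(3, 2)·C(5, 1) = 278460. Avoid both = 7726160 − 1039584 − 581400 + 278460 = 6383636.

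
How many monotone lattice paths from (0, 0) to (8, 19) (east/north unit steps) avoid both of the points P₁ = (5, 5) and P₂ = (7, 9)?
Number of paths = 1964455

Inclusion–exclusion. Total paths: C(27, 8) = 2220075. Through P₁: C(10, 5)·C(17, 3) = 171360. Through P₂: C(16, 7)·C(11, 1) = 125840. Since P₁ is strictly southwest of P₂, a monotone path through both must visit P₁ then P₂; paths through both = C(10, 5)·C(6, 2)·C(11, 1) = 41580. Avoid both = 2220075 − 171360 − 125840 + 41580 = 1964455.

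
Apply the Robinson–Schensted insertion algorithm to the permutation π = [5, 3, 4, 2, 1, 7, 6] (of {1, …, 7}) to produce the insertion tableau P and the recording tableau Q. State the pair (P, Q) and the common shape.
P = [1, 4, 6] / [2, 7] / [3] / [5];  Q = [1, 3, 6] / [2, 7] / [4] / [5];  common shape = (3, 2, 1, 1)

Row-insert the values π_1, π_2, … into P one at a time, bumping the leftmost entry strictly greater than the inserted value down to the next row. The recording tableau Q records, in position (i, j), the step at which that cell was added to P.
  Insert 5 (step 1): P = [5];  Q = [1]
  Insert 3 (step 2): P = [3] / [5];  Q = [1] / [2]
  Insert 4 (step 3): P = [3, 4] / [5];  Q = [1, 3] / [2]
  Insert 2 (step 4): P = [2, 4] / [3] / [5];  Q = [1, 3] / [2] / [4]
  Insert 1 (step 5): P = [1, 4] / [2] / [3] / [5];  Q = [1, 3] / [2] / [4] / [5]
  Insert 7 (step 6): P = [1, 4, 7] / [2] / [3] / [5];  Q = [1, 3, 6] / [2] / [4] / [5]
  Insert 6 (step 7): P = [1, 4, 6] / [2, 7] / [3] / [5];  Q = [1, 3, 6] / [2, 7] / [4] / [5]
Final shape: (3, 2, 1, 1).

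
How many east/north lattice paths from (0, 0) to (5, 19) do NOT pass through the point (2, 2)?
Number of paths = 35664

Total paths from (0, 0) to (5, 19): C(24, 5) = 42504. Paths through (2, 2): (paths (0, 0) → (2, 2)) × (paths (2, 2) → (5, 19)) = C(4, 2) · C(20, 3) = 6 · 1140 = 6840. Avoidance count = 42504 − 6840 = 35664.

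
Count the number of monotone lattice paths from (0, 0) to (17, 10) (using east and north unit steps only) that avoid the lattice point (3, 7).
Number of paths = 8354685

Total paths from (0, 0) to (17, 10): C(27, 17) = 8436285. Paths through (3, 7): (paths (0, 0) → (3, 7)) × (paths (3, 7) → (17, 10)) = C(10, 3) · C(17, 14) = 120 · 680 = 81600. Avoidance count = 8436285 − 81600 = 8354685.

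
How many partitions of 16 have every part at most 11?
p(16, parts ≤ 11) = 219

Partitions of 16 with all parts ≤ 11: 11+5, 11+4+1, 11+3+2, 11+3+1+1, 11+2+2+1, 11+2+1+1+1, 11+1+1+1+1+1, 10+6, 10+5+1, 10+4+2, 10+4+1+1, 10+3+3, 10+3+2+1, 10+3+1+1+1, 10+2+2+2, 10+2+2+1+1, 10+2+1+1+1+1, 10+1+1+1+1+1+1, 9+7, 9+6+1, 9+5+2, 9+5+1+1, 9+4+3, 9+4+2+1, 9+4+1+1+1, 9+3+3+1, 9+3+2+2, 9+3+2+1+1, 9+3+1+1+1+1, 9+2+2+2+1, … (219 total). Count = 219.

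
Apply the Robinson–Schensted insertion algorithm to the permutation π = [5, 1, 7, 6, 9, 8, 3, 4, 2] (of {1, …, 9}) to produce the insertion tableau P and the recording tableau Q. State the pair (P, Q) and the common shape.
P = [1, 2, 4] / [3, 6, 8] / [5, 9] / [7];  Q = [1, 3, 5] / [2, 4, 6] / [7, 8] / [9];  common shape = (3, 3, 2, 1)

Row-insert the values π_1, π_2, … into P one at a time, bumping the leftmost entry strictly greater than the inserted value down to the next row. The recording tableau Q records, in position (i, j), the step at which that cell was added to P.
  Insert 5 (step 1): P = [5];  Q = [1]
  Insert 1 (step 2): P = [1] / [5];  Q = [1] / [2]
  Insert 7 (step 3): P = [1, 7] / [5];  Q = [1, 3] / [2]
  Insert 6 (step 4): P = [1, 6] / [5, 7];  Q = [1, 3] / [2, 4]
  Insert 9 (step 5): P = [1, 6, 9] / [5, 7];  Q = [1, 3, 5] / [2, 4]
  Insert 8 (step 6): P = [1, 6, 8] / [5, 7, 9];  Q = [1, 3, 5] / [2, 4, 6]
  Insert 3 (step 7): P = [1, 3, 8] / [5, 6, 9] / [7];  Q = [1, 3, 5] / [2, 4, 6] / [7]
  Insert 4 (step 8): P = [1, 3, 4] / [5, 6, 8] / [7, 9];  Q = [1, 3, 5] / [2, 4, 6] / [7, 8]
  Insert 2 (step 9): P = [1, 2, 4] / [3, 6, 8] / [5, 9] / [7];  Q = [1, 3, 5] / [2, 4, 6] / [7, 8] / [9]
Final shape: (3, 3, 2, 1).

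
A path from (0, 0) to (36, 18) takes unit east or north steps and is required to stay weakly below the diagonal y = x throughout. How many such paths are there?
Number of paths = 49772989810635

By the reflection principle (André's argument), the number of monotone paths to (36, 18) with n ≤ m that never go above y = x is C(54, 36) − C(54, 37) = 96926348578605 − 47153358767970 = 49772989810635.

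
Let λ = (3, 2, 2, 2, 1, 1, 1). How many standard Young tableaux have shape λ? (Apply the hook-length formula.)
# SYT of shape (3, 2, 2, 2, 1, 1, 1) = 1408

Hook-length formula: f^λ = n! / Π hook(c), product over all cells c of the Young diagram. For λ = (3, 2, 2, 2, 1, 1, 1), n = 12 boxes. Hook lengths by row (left-to-right, top-to-bottom): [9, 5, 1]; [7, 3]; [6, 2]; [5, 1]; [3]; [2]; [1]. Product of hooks = 340200. So f^λ = 12! / 340200 = 479001600 / 340200 = 1408.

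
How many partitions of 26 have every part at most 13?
p(26, parts ≤ 13) = 2164

Use the recurrence p(n, m) = p(n, m−1) + p(n−m, m): either the largest part is < m (count p(n, m−1)) or the largest part is exactly m (remove one copy of m, count p(n−m, m)). With p(0, ·) = 1 this gives p(26, parts ≤ 13) = 2164. (By conjugating Young diagrams, this also counts partitions of 26 into at most 13 parts.)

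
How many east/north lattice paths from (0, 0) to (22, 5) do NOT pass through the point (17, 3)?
Number of paths = 56790

Total paths from (0, 0) to (22, 5): C(27, 22) = 80730. Paths through (17, 3): (paths (0, 0) → (17, 3)) × (paths (17, 3) → (22, 5)) = C(20, 17) · C(7, 5) = 1140 · 21 = 23940. Avoidance count = 80730 − 23940 = 56790.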